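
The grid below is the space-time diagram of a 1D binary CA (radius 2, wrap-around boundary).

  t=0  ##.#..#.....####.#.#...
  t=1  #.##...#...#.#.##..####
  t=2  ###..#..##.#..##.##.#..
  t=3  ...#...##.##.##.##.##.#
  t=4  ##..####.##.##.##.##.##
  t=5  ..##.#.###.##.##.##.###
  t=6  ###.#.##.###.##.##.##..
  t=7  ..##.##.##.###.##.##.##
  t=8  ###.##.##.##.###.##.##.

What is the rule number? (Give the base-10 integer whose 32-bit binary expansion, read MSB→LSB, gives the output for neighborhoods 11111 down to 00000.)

786073960

  #####|.  b31=0 t=1,i=21
  ####.|.  b30=0 t=0,i=14
  ###.#|#  b29=1 t=0,i=15
  ###..|.  b28=0 t=2,i=2
  ##.##|#  b27=1 t=1,i=1
  ##.#.|#  b26=1 t=0,i=2
  ##..#|#  b25=1 t=1,i=17
  ##...|.  b24=0 t=1,i=4
  #.###|#  b23=1 t=4,i=21
  #.##.|#  b22=1 t=1,i=2
  #.#.#|.  b21=0 t=0,i=17
  #.#..|#  b20=1 t=0,i=3
  #..##|#  b19=1 t=1,i=18
  #..#.|.  b18=0 t=0,i=5
  #...#|#  b17=1 t=0,i=21
  #....|.  b16=0 t=0,i=8
  .####|#  b15=1 t=0,i=13
  .###.|.  b14=0 t=2,i=1
  .##.#|.  b13=0 t=0,i=1
  .##..|.  b12=0 t=1,i=3
  .#.##|#  b11=1 t=1,i=14
  .#.#.|.  b10=0 t=0,i=18
  .#..#|.  b9=0 t=0,i=4
  .#...|#  b8=1 t=0,i=7
  ..###|.  b7=0 t=0,i=12
  ..##.|#  b6=1 t=0,i=0
  ..#.#|#  b5=1 t=1,i=11
  ..#..|.  b4=0 t=0,i=6
  ...##|#  b3=1 t=0,i=11
  ...#.|.  b2=0 t=1,i=6
  ....#|.  b1=0 t=0,i=10
  .....|.  b0=0 t=0,i=9
  bits 00101110110110101000100101101000 = 786073960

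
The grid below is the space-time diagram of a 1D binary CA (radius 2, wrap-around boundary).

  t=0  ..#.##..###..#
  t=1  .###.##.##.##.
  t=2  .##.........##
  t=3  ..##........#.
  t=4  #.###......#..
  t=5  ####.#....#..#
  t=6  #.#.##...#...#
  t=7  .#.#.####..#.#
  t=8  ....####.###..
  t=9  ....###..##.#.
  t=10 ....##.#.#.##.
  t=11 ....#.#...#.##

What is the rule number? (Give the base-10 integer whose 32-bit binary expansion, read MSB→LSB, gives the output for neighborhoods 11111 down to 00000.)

  [31] ##### => .  t=5,i=1
  [30] ####. => #  t=5,i=2
  [29] ###.# => .  t=1,i=3
  [28] ###.. => .  t=0,i=10
  [27] ##.## => .  t=1,i=4
  [26] ##.#. => #  t=5,i=4
  [25] ##..# => #  t=0,i=6
  [24] ##... => #  t=2,i=3
  [23] #.### => #  t=4,i=2
  [22] #.##. => .  t=0,i=4
  [21] #.#.# => .  t=6,i=2
  [20] #.#.. => #  t=5,i=5
  [19] #..## => .  t=0,i=7
  [18] #..#. => #  t=0,i=1
  [17] #...# => #  t=3,i=0
  [16] #.... => .  t=2,i=4
  [15] .#### => #  t=5,i=0
  [14] .###. => #  t=0,i=9
  [13] .##.# => .  t=1,i=6
  [12] .##.. => #  t=0,i=5
  [11] .#.## => #  t=0,i=3
  [10] .#.#. => .  t=7,i=0
  [9] .#..# => .  t=0,i=0
  [8] .#... => .  t=3,i=13
  [7] ..### => #  t=0,i=8
  [6] ..##. => #  t=2,i=12
  [5] ..#.# => #  t=0,i=2
  [4] ..#.. => .  t=0,i=13
  [3] ...## => .  t=2,i=11
  [2] ...#. => #  t=3,i=11
  [1] ....# => .  t=2,i=10
  [0] ..... => .  t=2,i=5
  bits 01000111100101101101100011100100 = 1201068260

1201068260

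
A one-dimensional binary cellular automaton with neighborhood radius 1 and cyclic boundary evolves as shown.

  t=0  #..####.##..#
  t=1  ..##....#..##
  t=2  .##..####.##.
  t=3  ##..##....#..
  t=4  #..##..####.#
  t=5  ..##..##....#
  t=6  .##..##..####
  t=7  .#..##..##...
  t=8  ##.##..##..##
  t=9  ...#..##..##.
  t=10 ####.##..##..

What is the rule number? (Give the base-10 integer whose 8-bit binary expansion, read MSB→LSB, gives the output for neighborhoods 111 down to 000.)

  nb ###: next=.  (t=0,i=4, bit7=0)
  nb ##.: next=.  (t=0,i=0, bit6=0)
  nb #.#: next=.  (t=0,i=7, bit5=0)
  nb #..: next=.  (t=0,i=1, bit4=0)
  nb .##: next=#  (t=0,i=3, bit3=1)
  nb .#.: next=#  (t=1,i=8, bit2=1)
  nb ..#: next=#  (t=0,i=2, bit1=1)
  nb ...: next=#  (t=1,i=5, bit0=1)
  bits 00001111 = 15

15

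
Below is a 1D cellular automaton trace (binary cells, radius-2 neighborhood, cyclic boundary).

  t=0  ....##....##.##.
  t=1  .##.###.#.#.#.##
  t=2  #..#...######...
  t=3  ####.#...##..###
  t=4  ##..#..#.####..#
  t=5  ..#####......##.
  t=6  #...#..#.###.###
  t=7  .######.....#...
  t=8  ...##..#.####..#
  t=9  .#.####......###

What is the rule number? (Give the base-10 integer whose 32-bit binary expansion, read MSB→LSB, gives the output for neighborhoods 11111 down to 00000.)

  #####|#  b31=1 t=2,i=9
  ####.|.  b30=0 t=2,i=11
  ###.#|.  b29=0 t=1,i=6
  ###..|.  b28=0 t=2,i=12
  ##.##|#  b27=1 t=0,i=12
  ##.#.|#  b26=1 t=1,i=7
  ##..#|#  b25=1 t=3,i=11
  ##...|#  b24=1 t=0,i=6
  #.###|.  b23=0 t=1,i=4
  #.##.|.  b22=0 t=0,i=13
  #.#.#|#  b21=1 t=1,i=8
  #.#..|.  b20=0 t=3,i=5
  #..##|#  b19=1 t=3,i=12
  #..#.|#  b18=1 t=2,i=2
  #...#|#  b17=1 t=2,i=5
  #....|.  b16=0 t=0,i=0
  .####|.  b15=0 t=2,i=8
  .###.|.  b14=0 t=1,i=5
  .##.#|.  b13=0 t=0,i=11
  .##..|#  b12=1 t=0,i=5
  .#.##|.  b11=0 t=1,i=13
  .#.#.|#  b10=1 t=1,i=9
  .#..#|#  b9=1 t=2,i=1
  .#...|.  b8=0 t=2,i=4
  ..###|.  b7=0 t=2,i=7
  ..##.|#  b6=1 t=0,i=4
  ..#.#|.  b5=0 t=4,i=7
  ..#..|#  b4=1 t=2,i=0
  ...##|.  b3=0 t=0,i=3
  ...#.|#  b2=1 t=2,i=15
  ....#|#  b1=1 t=0,i=2
  .....|#  b0=1 t=0,i=1
  bits 10001111001011100001011001010111 = 2402162263

2402162263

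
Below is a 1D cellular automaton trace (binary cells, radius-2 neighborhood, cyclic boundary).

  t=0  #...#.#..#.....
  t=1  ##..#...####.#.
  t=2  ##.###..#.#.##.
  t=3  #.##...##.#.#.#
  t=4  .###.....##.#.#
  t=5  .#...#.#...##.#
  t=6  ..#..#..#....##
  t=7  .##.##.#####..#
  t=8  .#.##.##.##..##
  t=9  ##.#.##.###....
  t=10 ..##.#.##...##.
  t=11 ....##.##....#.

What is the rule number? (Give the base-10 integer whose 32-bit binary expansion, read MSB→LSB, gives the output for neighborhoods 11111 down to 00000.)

3437564338

  #####|#  b31=1 t=7,i=9
  ####.|#  b30=1 t=1,i=10
  ###.#|.  b29=0 t=1,i=11
  ###..|.  b28=0 t=2,i=5
  ##.##|#  b27=1 t=2,i=2
  ##.#.|#  b26=1 t=1,i=12
  ##..#|.  b25=0 t=1,i=2
  ##...|.  b24=0 t=3,i=4
  #.###|#  b23=1 t=2,i=3
  #.##.|#  b22=1 t=1,i=0
  #.#.#|#  b21=1 t=1,i=13
  #.#..|.  b20=0 t=0,i=6
  #..##|.  b19=0 t=8,i=12
  #..#.|#  b18=1 t=0,i=8
  #...#|.  b17=0 t=0,i=2
  #....|#  b16=1 t=0,i=11
  .####|.  b15=0 t=1,i=9
  .###.|.  b14=0 t=2,i=4
  .##.#|.  b13=0 t=2,i=1
  .##..|#  b12=1 t=1,i=1
  .#.##|.  b11=0 t=1,i=14
  .#.#.|.  b10=0 t=0,i=5
  .#..#|.  b9=0 t=0,i=7
  .#...|#  b8=1 t=0,i=1
  ..###|#  b7=1 t=1,i=8
  ..##.|.  b6=0 t=3,i=7
  ..#.#|#  b5=1 t=0,i=4
  ..#..|#  b4=1 t=0,i=0
  ...##|.  b3=0 t=1,i=7
  ...#.|.  b2=0 t=0,i=3
  ....#|#  b1=1 t=0,i=13
  .....|.  b0=0 t=0,i=12
  bits 11001100111001010001000110110010 = 3437564338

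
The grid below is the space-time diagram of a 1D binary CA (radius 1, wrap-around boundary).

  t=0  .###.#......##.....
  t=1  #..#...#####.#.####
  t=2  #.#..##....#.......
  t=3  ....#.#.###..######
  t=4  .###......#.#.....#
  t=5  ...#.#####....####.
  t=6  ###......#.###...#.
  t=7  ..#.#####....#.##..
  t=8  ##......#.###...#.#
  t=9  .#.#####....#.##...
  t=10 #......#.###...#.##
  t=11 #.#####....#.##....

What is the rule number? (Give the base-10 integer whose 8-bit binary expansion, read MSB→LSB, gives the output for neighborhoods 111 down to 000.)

67

  ###|.  b7=0 t=0,i=2
  ##.|#  b6=1 t=0,i=3
  #.#|.  b5=0 t=0,i=4
  #..|.  b4=0 t=0,i=6
  .##|.  b3=0 t=0,i=1
  .#.|.  b2=0 t=0,i=5
  ..#|#  b1=1 t=0,i=0
  ...|#  b0=1 t=0,i=7
  bits 01000011 = 67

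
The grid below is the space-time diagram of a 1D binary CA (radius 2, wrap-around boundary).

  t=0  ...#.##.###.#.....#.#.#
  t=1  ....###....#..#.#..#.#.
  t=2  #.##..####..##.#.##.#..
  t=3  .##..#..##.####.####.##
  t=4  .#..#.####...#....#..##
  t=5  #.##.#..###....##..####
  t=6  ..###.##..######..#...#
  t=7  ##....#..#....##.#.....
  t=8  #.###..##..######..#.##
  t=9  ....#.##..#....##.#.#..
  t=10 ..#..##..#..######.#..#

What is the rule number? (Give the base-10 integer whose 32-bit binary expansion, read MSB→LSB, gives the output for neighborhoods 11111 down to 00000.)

  ##### -> .   bit 31 = 0  t=5,i=21
  ####. -> #   bit 30 = 1  t=2,i=8
  ###.# -> .   bit 29 = 0  t=0,i=10
  ###.. -> #   bit 28 = 1  t=1,i=6
  ##.## -> .   bit 27 = 0  t=0,i=7
  ##.#. -> #   bit 26 = 1  t=0,i=11
  ##..# -> .   bit 25 = 0  t=2,i=4
  ##... -> #   bit 24 = 1  t=1,i=7
  #.### -> .   bit 23 = 0  t=0,i=8
  #.##. -> #   bit 22 = 1  t=0,i=5
  #.#.# -> .   bit 21 = 0  t=0,i=20
  #.#.. -> .   bit 20 = 0  t=0,i=12
  #..## -> #   bit 19 = 1  t=2,i=5
  #..#. -> #   bit 18 = 1  t=1,i=13
  #...# -> .   bit 17 = 0  t=0,i=1
  #.... -> #   bit 16 = 1  t=0,i=14
  .#### -> .   bit 15 = 0  t=2,i=7
  .###. -> .   bit 14 = 0  t=0,i=9
  .##.# -> #   bit 13 = 1  t=0,i=6
  .##.. -> .   bit 12 = 0  t=2,i=3
  .#.## -> #   bit 11 = 1  t=0,i=4
  .#.#. -> #   bit 10 = 1  t=0,i=19
  .#..# -> #   bit 9 = 1  t=1,i=12
  .#... -> .   bit 8 = 0  t=0,i=0
  ..### -> .   bit 7 = 0  t=1,i=4
  ..##. -> #   bit 6 = 1  t=2,i=12
  ..#.# -> .   bit 5 = 0  t=0,i=3
  ..#.. -> .   bit 4 = 0  t=1,i=11
  ...## -> #   bit 3 = 1  t=1,i=3
  ...#. -> .   bit 2 = 0  t=0,i=2
  ....# -> #   bit 1 = 1  t=0,i=16
  ..... -> .   bit 0 = 0  t=0,i=15
  bits 01010101010011010010111001001010 = 1431121482

1431121482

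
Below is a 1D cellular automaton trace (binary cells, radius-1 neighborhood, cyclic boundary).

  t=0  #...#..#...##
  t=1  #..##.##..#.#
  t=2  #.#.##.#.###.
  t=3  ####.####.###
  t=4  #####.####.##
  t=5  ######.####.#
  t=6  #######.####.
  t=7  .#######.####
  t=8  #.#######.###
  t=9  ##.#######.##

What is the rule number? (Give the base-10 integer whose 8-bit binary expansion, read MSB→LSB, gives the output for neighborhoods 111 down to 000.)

230

  ### -> #   bit 7 = 1  t=0,i=12
  ##. -> #   bit 6 = 1  t=0,i=0
  #.# -> #   bit 5 = 1  t=1,i=5
  #.. -> .   bit 4 = 0  t=0,i=1
  .## -> .   bit 3 = 0  t=0,i=11
  .#. -> #   bit 2 = 1  t=0,i=4
  ..# -> #   bit 1 = 1  t=0,i=3
  ... -> .   bit 0 = 0  t=0,i=2
  bits 11100110 = 230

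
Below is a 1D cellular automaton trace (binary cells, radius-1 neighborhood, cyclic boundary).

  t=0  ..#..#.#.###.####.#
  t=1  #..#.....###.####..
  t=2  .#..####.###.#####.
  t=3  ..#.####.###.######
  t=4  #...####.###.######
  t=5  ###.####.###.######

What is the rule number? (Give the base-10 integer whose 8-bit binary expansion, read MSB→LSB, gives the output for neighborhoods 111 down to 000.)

217

  nb ###: next=#  (t=0,i=10, bit7=1)
  nb ##.: next=#  (t=0,i=11, bit6=1)
  nb #.#: next=.  (t=0,i=6, bit5=0)
  nb #..: next=#  (t=0,i=0, bit4=1)
  nb .##: next=#  (t=0,i=9, bit3=1)
  nb .#.: next=.  (t=0,i=2, bit2=0)
  nb ..#: next=.  (t=0,i=1, bit1=0)
  nb ...: next=#  (t=1,i=5, bit0=1)
  bits 11011001 = 217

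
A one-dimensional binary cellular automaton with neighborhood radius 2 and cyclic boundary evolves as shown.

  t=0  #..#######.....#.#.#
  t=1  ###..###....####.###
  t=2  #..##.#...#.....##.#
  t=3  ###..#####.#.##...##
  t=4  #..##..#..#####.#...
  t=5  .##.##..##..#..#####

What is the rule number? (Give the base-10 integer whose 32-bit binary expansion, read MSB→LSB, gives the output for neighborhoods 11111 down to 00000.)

2398772007

  #####|#  b31=1 t=0,i=5
  ####.|.  b30=0 t=0,i=8
  ###.#|.  b29=0 t=1,i=15
  ###..|.  b28=0 t=0,i=9
  ##.##|#  b27=1 t=1,i=16
  ##.#.|#  b26=1 t=2,i=5
  ##..#|#  b25=1 t=0,i=1
  ##...|.  b24=0 t=0,i=10
  #.###|#  b23=1 t=1,i=17
  #.##.|#  b22=1 t=0,i=19
  #.#.#|#  b21=1 t=0,i=17
  #.#..|#  b20=1 t=2,i=6
  #..##|#  b19=1 t=0,i=2
  #..#.|.  b18=0 t=4,i=6
  #...#|#  b17=1 t=2,i=8
  #....|.  b16=0 t=0,i=11
  .####|.  b15=0 t=0,i=4
  .###.|#  b14=1 t=1,i=6
  .##.#|.  b13=0 t=2,i=4
  .##..|#  b12=1 t=0,i=0
  .#.##|#  b11=1 t=0,i=18
  .#.#.|.  b10=0 t=0,i=16
  .#..#|#  b9=1 t=4,i=1
  .#...|#  b8=1 t=2,i=7
  ..###|.  b7=0 t=0,i=3
  ..##.|.  b6=0 t=2,i=3
  ..#.#|#  b5=1 t=0,i=15
  ..#..|.  b4=0 t=2,i=10
  ...##|.  b3=0 t=1,i=11
  ...#.|#  b2=1 t=0,i=14
  ....#|#  b1=1 t=0,i=13
  .....|#  b0=1 t=0,i=12
  bits 10001110111110100101101100100111 = 2398772007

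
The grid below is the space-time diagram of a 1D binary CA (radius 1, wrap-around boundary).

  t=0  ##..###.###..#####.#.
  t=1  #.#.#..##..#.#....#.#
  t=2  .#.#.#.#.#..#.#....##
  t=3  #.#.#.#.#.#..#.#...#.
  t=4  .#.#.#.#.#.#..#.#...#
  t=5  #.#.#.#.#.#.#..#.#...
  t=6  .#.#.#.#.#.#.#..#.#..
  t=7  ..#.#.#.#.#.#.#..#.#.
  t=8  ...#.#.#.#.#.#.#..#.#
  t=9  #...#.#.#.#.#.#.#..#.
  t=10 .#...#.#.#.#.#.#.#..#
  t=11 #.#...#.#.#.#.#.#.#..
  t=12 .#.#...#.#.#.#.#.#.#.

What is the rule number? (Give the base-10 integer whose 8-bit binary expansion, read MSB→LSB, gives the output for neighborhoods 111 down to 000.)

  ### -> .   bit 7 = 0  t=0,i=5
  ##. -> .   bit 6 = 0  t=0,i=1
  #.# -> #   bit 5 = 1  t=0,i=7
  #.. -> #   bit 4 = 1  t=0,i=2
  .## -> #   bit 3 = 1  t=0,i=0
  .#. -> .   bit 2 = 0  t=0,i=19
  ..# -> .   bit 1 = 0  t=0,i=3
  ... -> .   bit 0 = 0  t=1,i=15
  bits 00111000 = 56

56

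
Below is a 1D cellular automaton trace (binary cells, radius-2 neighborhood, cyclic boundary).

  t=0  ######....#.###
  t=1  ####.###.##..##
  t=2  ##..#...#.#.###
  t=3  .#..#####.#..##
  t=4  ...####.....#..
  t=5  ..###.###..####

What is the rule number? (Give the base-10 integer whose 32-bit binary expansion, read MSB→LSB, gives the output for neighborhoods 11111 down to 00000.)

  nb #####: next=#  (t=0,i=0, bit31=1)
  nb ####.: next=.  (t=0,i=4, bit30=0)
  nb ###.#: next=.  (t=1,i=3, bit29=0)
  nb ###..: next=#  (t=0,i=5, bit28=1)
  nb ##.##: next=#  (t=1,i=4, bit27=1)
  nb ##.#.: next=.  (t=3,i=0, bit26=0)
  nb ##..#: next=.  (t=1,i=11, bit25=0)
  nb ##...: next=#  (t=0,i=6, bit24=1)
  nb #.###: next=.  (t=0,i=12, bit23=0)
  nb #.##.: next=.  (t=1,i=9, bit22=0)
  nb #.#.#: next=#  (t=2,i=10, bit21=1)
  nb #.#..: next=.  (t=3,i=1, bit20=0)
  nb #..##: next=#  (t=1,i=12, bit19=1)
  nb #..#.: next=.  (t=2,i=3, bit18=0)
  nb #...#: next=#  (t=2,i=6, bit17=1)
  nb #....: next=#  (t=0,i=7, bit16=1)
  nb .####: next=#  (t=0,i=13, bit15=1)
  nb .###.: next=.  (t=1,i=6, bit14=0)
  nb .##.#: next=.  (t=3,i=14, bit13=0)
  nb .##..: next=#  (t=1,i=10, bit12=1)
  nb .#.##: next=.  (t=0,i=11, bit11=0)
  nb .#.#.: next=.  (t=2,i=9, bit10=0)
  nb .#..#: next=.  (t=3,i=2, bit9=0)
  nb .#...: next=#  (t=2,i=5, bit8=1)
  nb ..###: next=#  (t=1,i=13, bit7=1)
  nb ..##.: next=.  (t=3,i=13, bit6=0)
  nb ..#.#: next=#  (t=0,i=10, bit5=1)
  nb ..#..: next=#  (t=2,i=4, bit4=1)
  nb ...##: next=#  (t=4,i=2, bit3=1)
  nb ...#.: next=#  (t=0,i=9, bit2=1)
  nb ....#: next=.  (t=0,i=8, bit1=0)
  nb .....: next=.  (t=4,i=0, bit0=0)
  bits 10011001001010111001000110111100 = 2569769404

2569769404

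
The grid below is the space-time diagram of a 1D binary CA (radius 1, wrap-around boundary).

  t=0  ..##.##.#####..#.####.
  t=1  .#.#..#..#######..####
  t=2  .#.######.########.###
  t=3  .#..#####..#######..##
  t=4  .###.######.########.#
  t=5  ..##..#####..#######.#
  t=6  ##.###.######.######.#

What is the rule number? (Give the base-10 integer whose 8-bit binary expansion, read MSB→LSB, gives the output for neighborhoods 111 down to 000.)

  nb ###: next=#  (t=0,i=9, bit7=1)
  nb ##.: next=#  (t=0,i=3, bit6=1)
  nb #.#: next=.  (t=0,i=4, bit5=0)
  nb #..: next=#  (t=0,i=13, bit4=1)
  nb .##: next=.  (t=0,i=2, bit3=0)
  nb .#.: next=#  (t=0,i=15, bit2=1)
  nb ..#: next=#  (t=0,i=1, bit1=1)
  nb ...: next=.  (t=0,i=0, bit0=0)
  bits 11010110 = 214

214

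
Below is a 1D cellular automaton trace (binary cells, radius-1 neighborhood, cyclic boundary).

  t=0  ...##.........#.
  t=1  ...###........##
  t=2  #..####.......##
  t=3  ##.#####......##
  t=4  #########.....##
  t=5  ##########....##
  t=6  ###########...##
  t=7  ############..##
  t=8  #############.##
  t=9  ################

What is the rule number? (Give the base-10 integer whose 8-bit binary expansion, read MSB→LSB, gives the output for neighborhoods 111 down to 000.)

  ###|#  b7=1 t=1,i=4
  ##.|#  b6=1 t=0,i=4
  #.#|#  b5=1 t=3,i=2
  #..|#  b4=1 t=0,i=5
  .##|#  b3=1 t=0,i=3
  .#.|#  b2=1 t=0,i=14
  ..#|.  b1=0 t=0,i=2
  ...|.  b0=0 t=0,i=0
  bits 11111100 = 252

252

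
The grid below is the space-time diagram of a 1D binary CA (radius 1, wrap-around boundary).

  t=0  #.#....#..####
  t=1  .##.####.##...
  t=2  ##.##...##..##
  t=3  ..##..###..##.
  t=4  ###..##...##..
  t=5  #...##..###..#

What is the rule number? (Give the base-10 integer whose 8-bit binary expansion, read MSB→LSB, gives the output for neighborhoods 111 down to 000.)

  ### -> .   bit 7 = 0  t=0,i=11
  ##. -> .   bit 6 = 0  t=0,i=0
  #.# -> #   bit 5 = 1  t=0,i=1
  #.. -> .   bit 4 = 0  t=0,i=3
  .## -> #   bit 3 = 1  t=0,i=10
  .#. -> #   bit 2 = 1  t=0,i=2
  ..# -> #   bit 1 = 1  t=0,i=6
  ... -> #   bit 0 = 1  t=0,i=4
  bits 00101111 = 47

47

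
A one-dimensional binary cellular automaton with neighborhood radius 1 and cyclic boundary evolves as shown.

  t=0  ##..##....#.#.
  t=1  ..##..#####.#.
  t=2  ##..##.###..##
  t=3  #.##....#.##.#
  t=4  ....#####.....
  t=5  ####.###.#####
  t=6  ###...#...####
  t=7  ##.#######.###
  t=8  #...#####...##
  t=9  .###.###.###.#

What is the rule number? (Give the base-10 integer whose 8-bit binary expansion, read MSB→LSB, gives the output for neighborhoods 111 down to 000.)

151

  nb ###: next=#  (t=1,i=7, bit7=1)
  nb ##.: next=.  (t=0,i=1, bit6=0)
  nb #.#: next=.  (t=0,i=11, bit5=0)
  nb #..: next=#  (t=0,i=2, bit4=1)
  nb .##: next=.  (t=0,i=0, bit3=0)
  nb .#.: next=#  (t=0,i=10, bit2=1)
  nb ..#: next=#  (t=0,i=3, bit1=1)
  nb ...: next=#  (t=0,i=7, bit0=1)
  bits 10010111 = 151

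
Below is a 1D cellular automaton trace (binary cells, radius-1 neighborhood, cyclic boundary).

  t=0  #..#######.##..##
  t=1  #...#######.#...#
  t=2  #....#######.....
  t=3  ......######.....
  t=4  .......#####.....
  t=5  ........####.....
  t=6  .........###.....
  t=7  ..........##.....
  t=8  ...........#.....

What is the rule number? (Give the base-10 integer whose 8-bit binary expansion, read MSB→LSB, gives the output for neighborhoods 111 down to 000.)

224

  [7] ### => #  t=0,i=4
  [6] ##. => #  t=0,i=0
  [5] #.# => #  t=0,i=10
  [4] #.. => .  t=0,i=1
  [3] .## => .  t=0,i=3
  [2] .#. => .  t=1,i=12
  [1] ..# => .  t=0,i=2
  [0] ... => .  t=1,i=2
  bits 11100000 = 224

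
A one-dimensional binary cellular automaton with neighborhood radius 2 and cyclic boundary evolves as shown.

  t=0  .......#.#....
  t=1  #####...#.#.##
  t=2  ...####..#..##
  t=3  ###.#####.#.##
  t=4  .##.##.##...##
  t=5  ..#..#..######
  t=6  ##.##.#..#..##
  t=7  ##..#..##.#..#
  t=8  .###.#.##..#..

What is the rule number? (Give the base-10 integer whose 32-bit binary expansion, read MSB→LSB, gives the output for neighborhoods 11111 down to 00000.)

  [31] ##### => .  t=1,i=0
  [30] ####. => #  t=1,i=3
  [29] ###.# => #  t=3,i=2
  [28] ###.. => #  t=1,i=4
  [27] ##.## => .  t=3,i=3
  [26] ##.#. => .  t=3,i=9
  [25] ##..# => #  t=2,i=7
  [24] ##... => #  t=1,i=5
  [23] #.### => #  t=1,i=12
  [22] #.##. => .  t=4,i=1
  [21] #.#.# => .  t=1,i=10
  [20] #.#.. => .  t=0,i=9
  [19] #..## => .  t=2,i=11
  [18] #..#. => #  t=2,i=8
  [17] #...# => #  t=1,i=6
  [16] #.... => .  t=0,i=11
  [15] .#### => #  t=1,i=13
  [14] .###. => .  t=7,i=0
  [13] .##.# => #  t=4,i=2
  [12] .##.. => #  t=2,i=13
  [11] .#.## => .  t=1,i=11
  [10] .#.#. => #  t=0,i=8
  [9] .#..# => #  t=2,i=10
  [8] .#... => #  t=0,i=10
  [7] ..### => .  t=2,i=3
  [6] ..##. => #  t=2,i=12
  [5] ..#.# => .  t=0,i=7
  [4] ..#.. => .  t=2,i=9
  [3] ...## => #  t=2,i=2
  [2] ...#. => .  t=0,i=6
  [1] ....# => .  t=0,i=5
  [0] ..... => #  t=0,i=0
  bits 01110011100001101011011101001001 = 1938208585

1938208585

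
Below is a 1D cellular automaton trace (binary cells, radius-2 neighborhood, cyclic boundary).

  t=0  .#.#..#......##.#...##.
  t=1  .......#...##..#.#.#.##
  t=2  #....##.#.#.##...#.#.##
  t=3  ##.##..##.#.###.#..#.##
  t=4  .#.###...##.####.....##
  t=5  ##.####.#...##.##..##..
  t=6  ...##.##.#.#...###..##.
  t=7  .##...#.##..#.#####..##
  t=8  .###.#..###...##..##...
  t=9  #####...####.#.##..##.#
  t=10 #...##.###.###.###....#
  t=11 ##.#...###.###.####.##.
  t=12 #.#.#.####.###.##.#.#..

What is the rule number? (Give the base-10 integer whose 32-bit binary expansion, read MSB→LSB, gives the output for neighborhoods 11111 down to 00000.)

937480590

  ##### -> .   bit 31 = 0  t=7,i=16
  ####. -> .   bit 30 = 0  t=3,i=0
  ###.# -> #   bit 29 = 1  t=3,i=1
  ###.. -> #   bit 28 = 1  t=2,i=0
  ##.## -> .   bit 27 = 0  t=3,i=2
  ##.#. -> #   bit 26 = 1  t=0,i=15
  ##..# -> #   bit 25 = 1  t=0,i=22
  ##... -> #   bit 24 = 1  t=1,i=0
  #.### -> #   bit 23 = 1  t=2,i=21
  #.##. -> #   bit 22 = 1  t=1,i=21
  #.#.# -> #   bit 21 = 1  t=1,i=17
  #.#.. -> .   bit 20 = 0  t=0,i=3
  #..## -> .   bit 19 = 0  t=3,i=6
  #..#. -> .   bit 18 = 0  t=0,i=0
  #...# -> .   bit 17 = 0  t=0,i=18
  #.... -> .   bit 16 = 0  t=0,i=8
  .#### -> #   bit 15 = 1  t=3,i=22
  .###. -> #   bit 14 = 1  t=2,i=22
  .##.# -> .   bit 13 = 0  t=0,i=14
  .##.. -> #   bit 12 = 1  t=0,i=21
  .#.## -> .   bit 11 = 0  t=1,i=20
  .#.#. -> .   bit 10 = 0  t=0,i=2
  .#..# -> .   bit 9 = 0  t=0,i=4
  .#... -> #   bit 8 = 1  t=0,i=7
  ..### -> #   bit 7 = 1  t=6,i=15
  ..##. -> .   bit 6 = 0  t=0,i=13
  ..#.# -> .   bit 5 = 0  t=0,i=1
  ..#.. -> .   bit 4 = 0  t=0,i=6
  ...## -> #   bit 3 = 1  t=0,i=12
  ...#. -> #   bit 2 = 1  t=1,i=6
  ....# -> #   bit 1 = 1  t=0,i=11
  ..... -> .   bit 0 = 0  t=0,i=9
  bits 00110111111000001101000110001110 = 937480590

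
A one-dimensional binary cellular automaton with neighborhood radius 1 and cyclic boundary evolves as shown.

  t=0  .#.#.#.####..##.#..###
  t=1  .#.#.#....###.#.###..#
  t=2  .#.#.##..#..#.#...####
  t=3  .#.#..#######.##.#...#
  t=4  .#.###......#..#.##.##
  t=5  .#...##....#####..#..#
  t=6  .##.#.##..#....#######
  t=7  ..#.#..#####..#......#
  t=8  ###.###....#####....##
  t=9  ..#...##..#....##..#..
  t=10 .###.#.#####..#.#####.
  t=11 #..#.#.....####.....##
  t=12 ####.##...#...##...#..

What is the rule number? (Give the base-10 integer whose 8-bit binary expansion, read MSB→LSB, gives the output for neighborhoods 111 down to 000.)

86

  nb ###: next=.  (t=0,i=8, bit7=0)
  nb ##.: next=#  (t=0,i=10, bit6=1)
  nb #.#: next=.  (t=0,i=0, bit5=0)
  nb #..: next=#  (t=0,i=11, bit4=1)
  nb .##: next=.  (t=0,i=7, bit3=0)
  nb .#.: next=#  (t=0,i=1, bit2=1)
  nb ..#: next=#  (t=0,i=12, bit1=1)
  nb ...: next=.  (t=1,i=7, bit0=0)
  bits 01010110 = 86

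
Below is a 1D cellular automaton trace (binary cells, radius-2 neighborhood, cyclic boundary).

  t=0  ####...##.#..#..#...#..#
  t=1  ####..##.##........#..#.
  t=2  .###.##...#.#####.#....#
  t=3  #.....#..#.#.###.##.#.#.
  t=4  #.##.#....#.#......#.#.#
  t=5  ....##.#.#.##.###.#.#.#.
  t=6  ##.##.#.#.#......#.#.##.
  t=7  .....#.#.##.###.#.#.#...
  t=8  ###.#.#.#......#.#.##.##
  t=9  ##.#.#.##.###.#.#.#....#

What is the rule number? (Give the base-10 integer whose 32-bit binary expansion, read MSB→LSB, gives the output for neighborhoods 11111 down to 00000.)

3558448205

  ##### -> #   bit 31 = 1  t=0,i=1
  ####. -> #   bit 30 = 1  t=0,i=2
  ###.# -> .   bit 29 = 0  t=2,i=3
  ###.. -> #   bit 28 = 1  t=0,i=3
  ##.## -> .   bit 27 = 0  t=1,i=8
  ##.#. -> #   bit 26 = 1  t=0,i=9
  ##..# -> .   bit 25 = 0  t=1,i=4
  ##... -> .   bit 24 = 0  t=0,i=4
  #.### -> .   bit 23 = 0  t=1,i=0
  #.##. -> .   bit 22 = 0  t=1,i=9
  #.#.# -> .   bit 21 = 0  t=3,i=11
  #.#.. -> #   bit 20 = 1  t=0,i=10
  #..## -> #   bit 19 = 1  t=0,i=22
  #..#. -> .   bit 18 = 0  t=0,i=12
  #...# -> .   bit 17 = 0  t=0,i=5
  #.... -> #   bit 16 = 1  t=1,i=12
  .#### -> #   bit 15 = 1  t=0,i=0
  .###. -> .   bit 14 = 0  t=2,i=2
  .##.# -> .   bit 13 = 0  t=0,i=8
  .##.. -> #   bit 12 = 1  t=1,i=10
  .#.## -> #   bit 11 = 1  t=1,i=23
  .#.#. -> #   bit 10 = 1  t=3,i=10
  .#..# -> .   bit 9 = 0  t=0,i=11
  .#... -> .   bit 8 = 0  t=0,i=17
  ..### -> .   bit 7 = 0  t=0,i=23
  ..##. -> #   bit 6 = 1  t=0,i=7
  ..#.# -> .   bit 5 = 0  t=1,i=22
  ..#.. -> .   bit 4 = 0  t=0,i=13
  ...## -> #   bit 3 = 1  t=0,i=6
  ...#. -> #   bit 2 = 1  t=0,i=19
  ....# -> .   bit 1 = 0  t=1,i=17
  ..... -> #   bit 0 = 1  t=1,i=13
  bits 11010100000110011001110001001101 = 3558448205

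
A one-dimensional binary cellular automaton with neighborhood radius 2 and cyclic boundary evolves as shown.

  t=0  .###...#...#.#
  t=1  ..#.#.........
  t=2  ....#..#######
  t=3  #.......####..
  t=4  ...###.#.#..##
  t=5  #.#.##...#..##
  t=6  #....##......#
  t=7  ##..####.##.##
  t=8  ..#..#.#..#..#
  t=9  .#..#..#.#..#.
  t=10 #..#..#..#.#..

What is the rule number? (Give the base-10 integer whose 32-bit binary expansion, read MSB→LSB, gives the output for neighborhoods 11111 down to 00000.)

2736058441

  #####|#  b31=1 t=2,i=9
  ####.|.  b30=0 t=2,i=12
  ###.#|#  b29=1 t=4,i=5
  ###..|.  b28=0 t=0,i=3
  ##.##|.  b27=0 t=7,i=8
  ##.#.|.  b26=0 t=4,i=6
  ##..#|#  b25=1 t=3,i=12
  ##...|#  b24=1 t=0,i=4
  #.###|.  b23=0 t=0,i=1
  #.##.|.  b22=0 t=5,i=4
  #.#.#|.  b21=0 t=0,i=13
  #.#..|#  b20=1 t=1,i=4
  #..##|.  b19=0 t=2,i=6
  #..#.|#  b18=1 t=3,i=13
  #...#|.  b17=0 t=0,i=5
  #....|.  b16=0 t=1,i=6
  .####|#  b15=1 t=2,i=8
  .###.|#  b14=1 t=0,i=2
  .##.#|#  b13=1 t=7,i=10
  .##..|#  b12=1 t=4,i=13
  .#.##|.  b11=0 t=0,i=0
  .#.#.|.  b10=0 t=0,i=12
  .#..#|.  b9=0 t=2,i=5
  .#...|.  b8=0 t=0,i=8
  ..###|.  b7=0 t=2,i=7
  ..##.|#  b6=1 t=4,i=12
  ..#.#|.  b5=0 t=0,i=11
  ..#..|.  b4=0 t=0,i=7
  ...##|#  b3=1 t=3,i=7
  ...#.|.  b2=0 t=0,i=6
  ....#|.  b1=0 t=1,i=0
  .....|#  b0=1 t=1,i=7
  bits 10100011000101001111000001001001 = 2736058441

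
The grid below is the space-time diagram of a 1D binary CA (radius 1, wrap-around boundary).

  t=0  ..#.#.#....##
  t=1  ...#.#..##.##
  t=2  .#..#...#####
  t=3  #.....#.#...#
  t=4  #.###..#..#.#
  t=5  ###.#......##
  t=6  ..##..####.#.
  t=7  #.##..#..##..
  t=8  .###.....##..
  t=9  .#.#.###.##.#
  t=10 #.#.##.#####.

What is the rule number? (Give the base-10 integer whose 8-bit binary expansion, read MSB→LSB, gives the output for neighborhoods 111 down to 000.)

  [7] ### => .  t=2,i=9
  [6] ##. => #  t=0,i=12
  [5] #.# => #  t=0,i=3
  [4] #.. => .  t=0,i=0
  [3] .## => #  t=0,i=11
  [2] .#. => .  t=0,i=2
  [1] ..# => .  t=0,i=1
  [0] ... => #  t=0,i=8
  bits 01101001 = 105

105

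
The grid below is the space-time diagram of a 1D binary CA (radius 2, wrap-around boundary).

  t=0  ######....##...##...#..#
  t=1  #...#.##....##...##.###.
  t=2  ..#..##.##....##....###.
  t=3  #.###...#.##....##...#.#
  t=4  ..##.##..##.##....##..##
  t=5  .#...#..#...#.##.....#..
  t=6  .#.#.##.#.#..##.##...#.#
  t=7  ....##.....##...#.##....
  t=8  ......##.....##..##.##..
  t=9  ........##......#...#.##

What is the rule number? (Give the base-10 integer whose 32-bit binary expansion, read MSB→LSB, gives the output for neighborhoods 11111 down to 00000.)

  #####|.  b31=0 t=0,i=1
  ####.|#  b30=1 t=0,i=4
  ###.#|#  b29=1 t=1,i=22
  ###..|.  b28=0 t=0,i=5
  ##.##|.  b27=0 t=1,i=19
  ##.#.|.  b26=0 t=1,i=23
  ##..#|.  b25=0 t=4,i=0
  ##...|#  b24=1 t=0,i=6
  #.###|#  b23=1 t=1,i=20
  #.##.|#  b22=1 t=1,i=6
  #.#.#|.  b21=0 t=6,i=1
  #.#..|.  b20=0 t=1,i=0
  #..##|#  b19=1 t=0,i=22
  #..#.|.  b18=0 t=5,i=7
  #...#|#  b17=1 t=0,i=13
  #....|#  b16=1 t=0,i=7
  .####|#  b15=1 t=0,i=0
  .###.|#  b14=1 t=1,i=21
  .##.#|.  b13=0 t=1,i=18
  .##..|.  b12=0 t=0,i=11
  .#.##|#  b11=1 t=1,i=5
  .#.#.|.  b10=0 t=6,i=0
  .#..#|#  b9=1 t=0,i=21
  .#...|.  b8=0 t=1,i=1
  ..###|.  b7=0 t=0,i=23
  ..##.|.  b6=0 t=0,i=10
  ..#.#|.  b5=0 t=1,i=4
  ..#..|#  b4=1 t=0,i=20
  ...##|.  b3=0 t=0,i=9
  ...#.|.  b2=0 t=0,i=19
  ....#|.  b1=0 t=0,i=8
  .....|.  b0=0 t=5,i=18
  bits 01100001110010111100101000010000 = 1640745488

1640745488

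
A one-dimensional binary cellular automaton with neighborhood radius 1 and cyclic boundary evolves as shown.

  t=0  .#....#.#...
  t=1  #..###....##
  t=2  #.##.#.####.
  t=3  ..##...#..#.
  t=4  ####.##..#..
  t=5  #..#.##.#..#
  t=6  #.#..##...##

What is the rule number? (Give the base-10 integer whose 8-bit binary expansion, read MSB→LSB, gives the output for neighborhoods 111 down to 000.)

75

  [7] ### => .  t=1,i=4
  [6] ##. => #  t=1,i=0
  [5] #.# => .  t=0,i=7
  [4] #.. => .  t=0,i=2
  [3] .## => #  t=1,i=3
  [2] .#. => .  t=0,i=1
  [1] ..# => #  t=0,i=0
  [0] ... => #  t=0,i=3
  bits 01001011 = 75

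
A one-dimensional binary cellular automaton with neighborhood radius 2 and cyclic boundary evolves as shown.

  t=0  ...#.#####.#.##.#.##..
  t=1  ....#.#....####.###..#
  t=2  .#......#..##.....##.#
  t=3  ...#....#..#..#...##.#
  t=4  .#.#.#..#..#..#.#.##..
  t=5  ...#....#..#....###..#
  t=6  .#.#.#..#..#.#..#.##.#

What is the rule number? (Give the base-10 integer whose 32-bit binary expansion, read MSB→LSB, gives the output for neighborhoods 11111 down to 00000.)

  [31] ##### => .  t=0,i=7
  [30] ####. => .  t=0,i=8
  [29] ###.# => .  t=0,i=9
  [28] ###.. => #  t=1,i=18
  [27] ##.## => .  t=1,i=15
  [26] ##.#. => .  t=0,i=10
  [25] ##..# => #  t=1,i=19
  [24] ##... => .  t=0,i=20
  [23] #.### => .  t=0,i=5
  [22] #.##. => #  t=0,i=13
  [21] #.#.# => #  t=0,i=11
  [20] #.#.. => .  t=1,i=6
  [19] #..## => .  t=2,i=10
  [18] #..#. => .  t=1,i=20
  [17] #...# => #  t=3,i=1
  [16] #.... => #  t=0,i=21
  [15] .#### => #  t=0,i=6
  [14] .###. => .  t=1,i=17
  [13] .##.# => #  t=0,i=14
  [12] .##.. => .  t=0,i=19
  [11] .#.## => #  t=0,i=4
  [10] .#.#. => .  t=1,i=5
  [9] .#..# => .  t=2,i=9
  [8] .#... => .  t=1,i=0
  [7] ..### => #  t=1,i=11
  [6] ..##. => #  t=2,i=11
  [5] ..#.# => .  t=0,i=3
  [4] ..#.. => #  t=1,i=21
  [3] ...## => .  t=1,i=10
  [2] ...#. => .  t=0,i=2
  [1] ....# => .  t=0,i=1
  [0] ..... => .  t=0,i=0
  bits 00010010011000111010100011010000 = 308521168

308521168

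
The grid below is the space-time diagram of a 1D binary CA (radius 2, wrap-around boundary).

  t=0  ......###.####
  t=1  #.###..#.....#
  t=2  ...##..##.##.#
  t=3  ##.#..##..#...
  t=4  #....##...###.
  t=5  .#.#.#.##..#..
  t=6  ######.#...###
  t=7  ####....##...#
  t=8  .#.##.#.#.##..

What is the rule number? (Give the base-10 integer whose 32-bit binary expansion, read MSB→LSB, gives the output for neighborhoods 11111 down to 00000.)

2439660919

  nb #####: next=#  (t=6,i=0, bit31=1)
  nb ####.: next=.  (t=0,i=12, bit30=0)
  nb ###.#: next=.  (t=0,i=8, bit29=0)
  nb ###..: next=#  (t=0,i=13, bit28=1)
  nb ##.##: next=.  (t=0,i=9, bit27=0)
  nb ##.#.: next=.  (t=2,i=12, bit26=0)
  nb ##..#: next=.  (t=1,i=5, bit25=0)
  nb ##...: next=#  (t=0,i=0, bit24=1)
  nb #.###: next=.  (t=0,i=10, bit23=0)
  nb #.##.: next=#  (t=2,i=10, bit22=1)
  nb #.#.#: next=#  (t=5,i=3, bit21=1)
  nb #.#..: next=.  (t=2,i=13, bit20=0)
  nb #..##: next=#  (t=2,i=6, bit19=1)
  nb #..#.: next=.  (t=1,i=6, bit18=0)
  nb #...#: next=#  (t=2,i=1, bit17=1)
  nb #....: next=.  (t=0,i=1, bit16=0)
  nb .####: next=.  (t=0,i=11, bit15=0)
  nb .###.: next=#  (t=0,i=7, bit14=1)
  nb .##.#: next=.  (t=1,i=0, bit13=0)
  nb .##..: next=.  (t=2,i=4, bit12=0)
  nb .#.##: next=.  (t=5,i=6, bit11=0)
  nb .#.#.: next=#  (t=5,i=2, bit10=1)
  nb .#..#: next=.  (t=3,i=4, bit9=0)
  nb .#...: next=#  (t=1,i=8, bit8=1)
  nb ..###: next=.  (t=0,i=6, bit7=0)
  nb ..##.: next=#  (t=1,i=13, bit6=1)
  nb ..#.#: next=#  (t=5,i=1, bit5=1)
  nb ..#..: next=#  (t=1,i=7, bit4=1)
  nb ...##: next=.  (t=0,i=5, bit3=0)
  nb ...#.: next=#  (t=5,i=0, bit2=1)
  nb ....#: next=#  (t=0,i=4, bit1=1)
  nb .....: next=#  (t=0,i=2, bit0=1)
  bits 10010001011010100100010101110111 = 2439660919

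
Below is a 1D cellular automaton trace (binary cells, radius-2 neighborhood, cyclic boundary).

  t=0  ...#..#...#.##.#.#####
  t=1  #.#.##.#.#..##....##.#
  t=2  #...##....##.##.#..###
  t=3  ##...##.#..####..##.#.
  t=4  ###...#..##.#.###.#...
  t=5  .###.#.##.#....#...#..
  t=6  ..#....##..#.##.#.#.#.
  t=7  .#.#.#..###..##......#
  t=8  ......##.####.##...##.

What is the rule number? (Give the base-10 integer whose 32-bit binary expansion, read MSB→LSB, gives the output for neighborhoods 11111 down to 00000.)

2605511430

  #####|#  b31=1 t=0,i=19
  ####.|.  b30=0 t=0,i=20
  ###.#|.  b29=0 t=4,i=16
  ###..|#  b28=1 t=0,i=21
  ##.##|#  b27=1 t=1,i=20
  ##.#.|.  b26=0 t=0,i=14
  ##..#|#  b25=1 t=3,i=15
  ##...|#  b24=1 t=0,i=0
  #.###|.  b23=0 t=0,i=17
  #.##.|#  b22=1 t=0,i=12
  #.#.#|.  b21=0 t=0,i=15
  #.#..|.  b20=0 t=1,i=9
  #..##|#  b19=1 t=1,i=11
  #..#.|#  b18=1 t=0,i=5
  #...#|.  b17=0 t=0,i=1
  #....|.  b16=0 t=1,i=15
  .####|#  b15=1 t=0,i=18
  .###.|#  b14=1 t=4,i=1
  .##.#|#  b13=1 t=0,i=13
  .##..|#  b12=1 t=1,i=13
  .#.##|.  b11=0 t=0,i=11
  .#.#.|.  b10=0 t=1,i=8
  .#..#|#  b9=1 t=0,i=4
  .#...|#  b8=1 t=0,i=7
  ..###|.  b7=0 t=2,i=19
  ..##.|.  b6=0 t=1,i=12
  ..#.#|.  b5=0 t=0,i=10
  ..#..|.  b4=0 t=0,i=3
  ...##|.  b3=0 t=1,i=17
  ...#.|#  b2=1 t=0,i=2
  ....#|#  b1=1 t=1,i=16
  .....|.  b0=0 t=7,i=17
  bits 10011011010011001111001100000110 = 2605511430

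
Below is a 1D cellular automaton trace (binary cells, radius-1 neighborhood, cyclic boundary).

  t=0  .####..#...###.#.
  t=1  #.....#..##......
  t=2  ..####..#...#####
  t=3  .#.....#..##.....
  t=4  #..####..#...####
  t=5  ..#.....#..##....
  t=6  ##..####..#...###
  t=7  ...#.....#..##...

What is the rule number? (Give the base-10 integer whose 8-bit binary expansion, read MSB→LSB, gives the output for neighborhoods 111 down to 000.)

3

  [7] ### => .  t=0,i=2
  [6] ##. => .  t=0,i=4
  [5] #.# => .  t=0,i=14
  [4] #.. => .  t=0,i=5
  [3] .## => .  t=0,i=1
  [2] .#. => .  t=0,i=7
  [1] ..# => #  t=0,i=0
  [0] ... => #  t=0,i=9
  bits 00000011 = 3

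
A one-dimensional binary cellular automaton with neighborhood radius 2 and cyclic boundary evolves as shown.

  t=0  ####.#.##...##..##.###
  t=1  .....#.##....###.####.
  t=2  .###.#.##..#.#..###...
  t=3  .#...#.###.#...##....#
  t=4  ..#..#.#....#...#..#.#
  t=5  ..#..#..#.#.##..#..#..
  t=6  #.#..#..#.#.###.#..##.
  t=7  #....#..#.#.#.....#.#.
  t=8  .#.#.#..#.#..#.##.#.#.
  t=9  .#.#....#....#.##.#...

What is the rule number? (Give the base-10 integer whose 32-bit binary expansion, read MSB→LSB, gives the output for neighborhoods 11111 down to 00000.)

  [31] ##### => .  t=0,i=0
  [30] ####. => .  t=0,i=2
  [29] ###.# => .  t=0,i=3
  [28] ###.. => .  t=1,i=20
  [27] ##.## => #  t=0,i=18
  [26] ##.#. => .  t=0,i=4
  [25] ##..# => #  t=0,i=14
  [24] ##... => .  t=0,i=9
  [23] #.### => #  t=0,i=19
  [22] #.##. => #  t=0,i=7
  [21] #.#.# => #  t=0,i=5
  [20] #.#.. => .  t=2,i=13
  [19] #..## => #  t=0,i=15
  [18] #..#. => .  t=2,i=10
  [17] #...# => .  t=0,i=10
  [16] #.... => .  t=1,i=0
  [15] .#### => #  t=0,i=20
  [14] .###. => .  t=1,i=14
  [13] .##.# => #  t=0,i=17
  [12] .##.. => #  t=0,i=8
  [11] .#.## => .  t=0,i=6
  [10] .#.#. => .  t=2,i=12
  [9] .#..# => .  t=2,i=14
  [8] .#... => #  t=3,i=2
  [7] ..### => #  t=1,i=13
  [6] ..##. => .  t=0,i=12
  [5] ..#.# => #  t=1,i=5
  [4] ..#.. => #  t=4,i=2
  [3] ...## => .  t=0,i=11
  [2] ...#. => .  t=1,i=4
  [1] ....# => #  t=1,i=3
  [0] ..... => #  t=1,i=1
  bits 00001010111010001011000110110011 = 183022003

183022003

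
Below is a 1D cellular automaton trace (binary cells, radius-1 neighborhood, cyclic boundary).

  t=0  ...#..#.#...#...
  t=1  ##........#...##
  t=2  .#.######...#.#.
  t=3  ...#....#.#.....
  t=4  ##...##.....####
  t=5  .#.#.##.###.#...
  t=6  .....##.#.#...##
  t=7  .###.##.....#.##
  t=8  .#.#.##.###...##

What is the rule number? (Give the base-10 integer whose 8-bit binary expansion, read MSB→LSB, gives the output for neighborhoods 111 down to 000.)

  [7] ### => .  t=1,i=0
  [6] ##. => #  t=1,i=1
  [5] #.# => .  t=0,i=7
  [4] #.. => .  t=0,i=4
  [3] .## => #  t=1,i=14
  [2] .#. => .  t=0,i=3
  [1] ..# => .  t=0,i=2
  [0] ... => #  t=0,i=0
  bits 01001001 = 73

73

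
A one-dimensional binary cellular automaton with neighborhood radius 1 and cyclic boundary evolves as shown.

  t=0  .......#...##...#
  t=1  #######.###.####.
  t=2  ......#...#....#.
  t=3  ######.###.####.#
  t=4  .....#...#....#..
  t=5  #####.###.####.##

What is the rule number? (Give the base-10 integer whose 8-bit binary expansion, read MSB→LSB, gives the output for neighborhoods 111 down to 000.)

  ### -> .   bit 7 = 0  t=1,i=1
  ##. -> #   bit 6 = 1  t=0,i=12
  #.# -> .   bit 5 = 0  t=1,i=7
  #.. -> #   bit 4 = 1  t=0,i=0
  .## -> .   bit 3 = 0  t=0,i=11
  .#. -> .   bit 2 = 0  t=0,i=7
  ..# -> #   bit 1 = 1  t=0,i=6
  ... -> #   bit 0 = 1  t=0,i=1
  bits 01010011 = 83

83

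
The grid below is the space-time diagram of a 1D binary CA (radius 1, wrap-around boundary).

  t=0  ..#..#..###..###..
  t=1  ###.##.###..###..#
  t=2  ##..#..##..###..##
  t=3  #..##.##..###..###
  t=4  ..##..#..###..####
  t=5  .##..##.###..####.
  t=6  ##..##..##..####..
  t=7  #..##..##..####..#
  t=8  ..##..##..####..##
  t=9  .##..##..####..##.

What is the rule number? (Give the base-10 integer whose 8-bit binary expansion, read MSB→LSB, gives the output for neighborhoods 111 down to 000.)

  ###|#  b7=1 t=0,i=9
  ##.|.  b6=0 t=0,i=10
  #.#|.  b5=0 t=1,i=3
  #..|.  b4=0 t=0,i=3
  .##|#  b3=1 t=0,i=8
  .#.|#  b2=1 t=0,i=2
  ..#|#  b1=1 t=0,i=1
  ...|#  b0=1 t=0,i=0
  bits 10001111 = 143

143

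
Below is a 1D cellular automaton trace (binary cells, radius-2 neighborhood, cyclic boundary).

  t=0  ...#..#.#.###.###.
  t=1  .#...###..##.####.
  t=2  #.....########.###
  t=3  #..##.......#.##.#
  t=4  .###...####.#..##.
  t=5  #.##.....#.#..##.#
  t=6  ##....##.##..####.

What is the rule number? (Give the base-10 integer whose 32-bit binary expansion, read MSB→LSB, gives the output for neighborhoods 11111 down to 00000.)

  nb #####: next=.  (t=2,i=8, bit31=0)
  nb ####.: next=#  (t=1,i=15, bit30=1)
  nb ###.#: next=.  (t=0,i=12, bit29=0)
  nb ###..: next=#  (t=0,i=16, bit28=1)
  nb ##.##: next=#  (t=0,i=13, bit27=1)
  nb ##.#.: next=#  (t=4,i=11, bit26=1)
  nb ##..#: next=#  (t=1,i=8, bit25=1)
  nb ##...: next=.  (t=0,i=17, bit24=0)
  nb #.###: next=#  (t=0,i=10, bit23=1)
  nb #.##.: next=.  (t=3,i=14, bit22=0)
  nb #.#.#: next=.  (t=0,i=8, bit21=0)
  nb #.#..: next=.  (t=4,i=12, bit20=0)
  nb #..##: next=#  (t=1,i=9, bit19=1)
  nb #..#.: next=#  (t=0,i=5, bit18=1)
  nb #...#: next=.  (t=1,i=3, bit17=0)
  nb #....: next=.  (t=0,i=0, bit16=0)
  nb .####: next=.  (t=1,i=14, bit15=0)
  nb .###.: next=#  (t=0,i=11, bit14=1)
  nb .##.#: next=#  (t=1,i=11, bit13=1)
  nb .##..: next=.  (t=3,i=0, bit12=0)
  nb .#.##: next=.  (t=0,i=9, bit11=0)
  nb .#.#.: next=#  (t=0,i=7, bit10=1)
  nb .#..#: next=.  (t=0,i=4, bit9=0)
  nb .#...: next=.  (t=1,i=2, bit8=0)
  nb ..###: next=.  (t=1,i=5, bit7=0)
  nb ..##.: next=#  (t=1,i=10, bit6=1)
  nb ..#.#: next=#  (t=0,i=6, bit5=1)
  nb ..#..: next=.  (t=0,i=3, bit4=0)
  nb ...##: next=.  (t=1,i=4, bit3=0)
  nb ...#.: next=.  (t=0,i=2, bit2=0)
  nb ....#: next=#  (t=0,i=1, bit1=1)
  nb .....: next=#  (t=2,i=3, bit0=1)
  bits 01011110100011000110010001100011 = 1586259043

1586259043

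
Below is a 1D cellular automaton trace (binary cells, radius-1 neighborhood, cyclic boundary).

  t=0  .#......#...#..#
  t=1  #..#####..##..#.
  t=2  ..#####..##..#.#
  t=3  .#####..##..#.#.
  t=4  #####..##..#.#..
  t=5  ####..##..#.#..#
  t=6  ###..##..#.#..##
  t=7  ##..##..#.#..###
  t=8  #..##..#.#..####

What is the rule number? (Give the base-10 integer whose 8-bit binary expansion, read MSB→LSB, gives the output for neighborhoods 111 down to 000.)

171

  [7] ### => #  t=1,i=4
  [6] ##. => .  t=1,i=7
  [5] #.# => #  t=0,i=0
  [4] #.. => .  t=0,i=2
  [3] .## => #  t=1,i=3
  [2] .#. => .  t=0,i=1
  [1] ..# => #  t=0,i=7
  [0] ... => #  t=0,i=3
  bits 10101011 = 171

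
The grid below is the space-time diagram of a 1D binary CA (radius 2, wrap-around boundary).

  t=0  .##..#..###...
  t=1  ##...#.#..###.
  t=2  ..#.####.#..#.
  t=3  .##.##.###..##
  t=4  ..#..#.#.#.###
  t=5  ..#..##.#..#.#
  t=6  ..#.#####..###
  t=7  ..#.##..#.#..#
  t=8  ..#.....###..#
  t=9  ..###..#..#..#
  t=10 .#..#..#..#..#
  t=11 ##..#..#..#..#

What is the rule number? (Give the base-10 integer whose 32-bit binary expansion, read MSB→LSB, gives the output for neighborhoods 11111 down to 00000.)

899261820

  #####|.  b31=0 t=6,i=6
  ####.|.  b30=0 t=2,i=6
  ###.#|#  b29=1 t=1,i=12
  ###..|#  b28=1 t=0,i=10
  ##.##|.  b27=0 t=1,i=13
  ##.#.|#  b26=1 t=2,i=8
  ##..#|.  b25=0 t=0,i=3
  ##...|#  b24=1 t=0,i=11
  #.###|#  b23=1 t=2,i=4
  #.##.|.  b22=0 t=1,i=0
  #.#.#|.  b21=0 t=4,i=7
  #.#..|#  b20=1 t=1,i=7
  #..##|#  b19=1 t=0,i=7
  #..#.|.  b18=0 t=0,i=4
  #...#|.  b17=0 t=1,i=3
  #....|#  b16=1 t=0,i=12
  .####|#  b15=1 t=2,i=5
  .###.|.  b14=0 t=0,i=9
  .##.#|#  b13=1 t=3,i=2
  .##..|.  b12=0 t=0,i=2
  .#.##|.  b11=0 t=2,i=3
  .#.#.|#  b10=1 t=1,i=6
  .#..#|.  b9=0 t=0,i=6
  .#...|#  b8=1 t=2,i=13
  ..###|.  b7=0 t=0,i=8
  ..##.|#  b6=1 t=0,i=1
  ..#.#|#  b5=1 t=1,i=5
  ..#..|#  b4=1 t=0,i=5
  ...##|#  b3=1 t=0,i=0
  ...#.|#  b2=1 t=1,i=4
  ....#|.  b1=0 t=0,i=13
  .....|.  b0=0 t=8,i=5
  bits 00110101100110011010010101111100 = 899261820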